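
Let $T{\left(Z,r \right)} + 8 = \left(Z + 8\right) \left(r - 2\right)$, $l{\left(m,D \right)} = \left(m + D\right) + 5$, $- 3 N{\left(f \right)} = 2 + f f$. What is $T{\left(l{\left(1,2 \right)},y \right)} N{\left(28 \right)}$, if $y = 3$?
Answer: $-2096$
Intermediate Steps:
$N{\left(f \right)} = - \frac{2}{3} - \frac{f^{2}}{3}$ ($N{\left(f \right)} = - \frac{2 + f f}{3} = - \frac{2 + f^{2}}{3} = - \frac{2}{3} - \frac{f^{2}}{3}$)
$l{\left(m,D \right)} = 5 + D + m$ ($l{\left(m,D \right)} = \left(D + m\right) + 5 = 5 + D + m$)
$T{\left(Z,r \right)} = -8 + \left(-2 + r\right) \left(8 + Z\right)$ ($T{\left(Z,r \right)} = -8 + \left(Z + 8\right) \left(r - 2\right) = -8 + \left(8 + Z\right) \left(-2 + r\right) = -8 + \left(-2 + r\right) \left(8 + Z\right)$)
$T{\left(l{\left(1,2 \right)},y \right)} N{\left(28 \right)} = \left(-24 - 2 \left(5 + 2 + 1\right) + 8 \cdot 3 + \left(5 + 2 + 1\right) 3\right) \left(- \frac{2}{3} - \frac{28^{2}}{3}\right) = \left(-24 - 16 + 24 + 8 \cdot 3\right) \left(- \frac{2}{3} - \frac{784}{3}\right) = \left(-24 - 16 + 24 + 24\right) \left(- \frac{2}{3} - \frac{784}{3}\right) = 8 \left(-262\right) = -2096$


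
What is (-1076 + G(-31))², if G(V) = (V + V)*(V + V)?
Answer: 7661824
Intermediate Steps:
G(V) = 4*V² (G(V) = (2*V)*(2*V) = 4*V²)
(-1076 + G(-31))² = (-1076 + 4*(-31)²)² = (-1076 + 4*961)² = (-1076 + 3844)² = 2768² = 7661824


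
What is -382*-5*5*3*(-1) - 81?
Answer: -28731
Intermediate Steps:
-382*-5*5*3*(-1) - 81 = -382*(-25*3)*(-1) - 81 = -(-28650)*(-1) - 81 = -382*75 - 81 = -28650 - 81 = -28731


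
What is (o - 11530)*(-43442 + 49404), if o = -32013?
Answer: -259603366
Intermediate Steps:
(o - 11530)*(-43442 + 49404) = (-32013 - 11530)*(-43442 + 49404) = -43543*5962 = -259603366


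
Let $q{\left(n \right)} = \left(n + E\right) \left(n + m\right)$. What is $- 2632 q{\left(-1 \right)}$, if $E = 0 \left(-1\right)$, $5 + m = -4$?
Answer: $-26320$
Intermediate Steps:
$m = -9$ ($m = -5 - 4 = -9$)
$E = 0$
$q{\left(n \right)} = n \left(-9 + n\right)$ ($q{\left(n \right)} = \left(n + 0\right) \left(n - 9\right) = n \left(-9 + n\right)$)
$- 2632 q{\left(-1 \right)} = - 2632 \left(- (-9 - 1)\right) = - 2632 \left(\left(-1\right) \left(-10\right)\right) = \left(-2632\right) 10 = -26320$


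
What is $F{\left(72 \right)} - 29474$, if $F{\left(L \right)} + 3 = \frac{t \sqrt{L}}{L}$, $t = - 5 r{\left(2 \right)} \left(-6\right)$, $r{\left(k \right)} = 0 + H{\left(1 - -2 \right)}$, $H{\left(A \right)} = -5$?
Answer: $-29477 - \frac{25 \sqrt{2}}{2} \approx -29495.0$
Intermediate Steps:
$r{\left(k \right)} = -5$ ($r{\left(k \right)} = 0 - 5 = -5$)
$t = -150$ ($t = \left(-5\right) \left(-5\right) \left(-6\right) = 25 \left(-6\right) = -150$)
$F{\left(L \right)} = -3 - \frac{150}{\sqrt{L}}$ ($F{\left(L \right)} = -3 + \frac{\left(-150\right) \sqrt{L}}{L} = -3 - \frac{150}{\sqrt{L}}$)
$F{\left(72 \right)} - 29474 = \left(-3 - \frac{150}{6 \sqrt{2}}\right) - 29474 = \left(-3 - 150 \frac{\sqrt{2}}{12}\right) - 29474 = \left(-3 - \frac{25 \sqrt{2}}{2}\right) - 29474 = -29477 - \frac{25 \sqrt{2}}{2}$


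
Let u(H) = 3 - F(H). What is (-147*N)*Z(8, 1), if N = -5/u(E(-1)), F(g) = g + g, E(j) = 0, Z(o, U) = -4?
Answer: -980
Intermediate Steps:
F(g) = 2*g
u(H) = 3 - 2*H
N = -5/3 (N = -5/(3 - 2*0) = -5/(3 + 0) = -5/3 ≈ -1.6667)
(-147*N)*Z(8, 1) = -147*(-5/3)*(-4) = 245*(-4) = -980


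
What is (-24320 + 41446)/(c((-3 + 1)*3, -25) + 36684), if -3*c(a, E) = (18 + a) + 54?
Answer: 8563/18331 ≈ 0.46713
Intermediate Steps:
c(a, E) = -24 - a/3 (c(a, E) = -((18 + a) + 54)/3 = -(72 + a)/3 = -24 - a/3)
(-24320 + 41446)/(c((-3 + 1)*3, -25) + 36684) = (-24320 + 41446)/((-24 - (-3 + 1)*3/3) + 36684) = 17126/((-24 - (-2)*3/3) + 36684) = 17126/((-24 - 1/3*(-6)) + 36684) = 17126/((-24 + 2) + 36684) = 17126/(-22 + 36684) = 17126/36662 = 17126*(1/36662) = 8563/18331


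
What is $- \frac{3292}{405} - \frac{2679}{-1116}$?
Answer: $- \frac{287653}{50220} \approx -5.7279$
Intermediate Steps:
$- \frac{3292}{405} - \frac{2679}{-1116} = \left(-3292\right) \frac{1}{405} - - \frac{893}{372} = - \frac{3292}{405} + \frac{893}{372} = - \frac{287653}{50220}$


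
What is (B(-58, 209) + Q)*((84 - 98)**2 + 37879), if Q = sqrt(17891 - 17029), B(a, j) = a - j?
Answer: -10166025 + 38075*sqrt(862) ≈ -9.0481e+6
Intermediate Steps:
Q = sqrt(862) ≈ 29.360
(B(-58, 209) + Q)*((84 - 98)**2 + 37879) = ((-58 - 1*209) + sqrt(862))*((84 - 98)**2 + 37879) = ((-58 - 209) + sqrt(862))*((-14)**2 + 37879) = (-267 + sqrt(862))*(196 + 37879) = (-267 + sqrt(862))*38075 = -10166025 + 38075*sqrt(862)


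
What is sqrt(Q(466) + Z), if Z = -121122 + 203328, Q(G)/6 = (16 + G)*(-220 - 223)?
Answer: 5*I*sqrt(47958) ≈ 1095.0*I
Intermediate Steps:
Q(G) = -42528 - 2658*G (Q(G) = 6*((16 + G)*(-220 - 223)) = 6*((16 + G)*(-443)) = 6*(-7088 - 443*G) = -42528 - 2658*G)
Z = 82206
sqrt(Q(466) + Z) = sqrt((-42528 - 2658*466) + 82206) = sqrt((-42528 - 1238628) + 82206) = sqrt(-1281156 + 82206) = sqrt(-1198950) = 5*I*sqrt(47958)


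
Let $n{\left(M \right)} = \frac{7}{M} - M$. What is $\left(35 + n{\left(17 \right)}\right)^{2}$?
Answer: $\frac{97969}{289} \approx 338.99$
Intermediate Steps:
$n{\left(M \right)} = - M + \frac{7}{M}$
$\left(35 + n{\left(17 \right)}\right)^{2} = \left(35 + \left(\left(-1\right) 17 + \frac{7}{17}\right)\right)^{2} = \left(35 + \left(-17 + 7 \cdot \frac{1}{17}\right)\right)^{2} = \left(35 + \left(-17 + \frac{7}{17}\right)\right)^{2} = \left(35 - \frac{282}{17}\right)^{2} = \left(\frac{313}{17}\right)^{2} = \frac{97969}{289}$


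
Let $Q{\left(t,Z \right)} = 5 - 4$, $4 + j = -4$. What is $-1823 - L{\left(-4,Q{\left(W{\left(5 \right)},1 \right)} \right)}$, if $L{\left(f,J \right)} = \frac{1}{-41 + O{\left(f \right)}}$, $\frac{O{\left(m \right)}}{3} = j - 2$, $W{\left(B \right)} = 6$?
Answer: $- \frac{129432}{71} \approx -1823.0$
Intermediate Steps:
$j = -8$ ($j = -4 - 4 = -8$)
$O{\left(m \right)} = -30$ ($O{\left(m \right)} = 3 \left(-8 - 2\right) = 3 \left(-10\right) = -30$)
$Q{\left(t,Z \right)} = 1$
$L{\left(f,J \right)} = - \frac{1}{71}$ ($L{\left(f,J \right)} = \frac{1}{-41 - 30} = \frac{1}{-71} = - \frac{1}{71}$)
$-1823 - L{\left(-4,Q{\left(W{\left(5 \right)},1 \right)} \right)} = -1823 - - \frac{1}{71} = -1823 + \frac{1}{71} = - \frac{129432}{71}$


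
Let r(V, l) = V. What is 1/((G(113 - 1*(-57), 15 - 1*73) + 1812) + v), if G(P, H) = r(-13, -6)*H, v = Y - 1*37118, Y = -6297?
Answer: -1/40849 ≈ -2.4480e-5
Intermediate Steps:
v = -43415 (v = -6297 - 1*37118 = -6297 - 37118 = -43415)
G(P, H) = -13*H
1/((G(113 - 1*(-57), 15 - 1*73) + 1812) + v) = 1/((-13*(15 - 1*73) + 1812) - 43415) = 1/((-13*(15 - 73) + 1812) - 43415) = 1/((-13*(-58) + 1812) - 43415) = 1/((754 + 1812) - 43415) = 1/(2566 - 43415) = 1/(-40849) = -1/40849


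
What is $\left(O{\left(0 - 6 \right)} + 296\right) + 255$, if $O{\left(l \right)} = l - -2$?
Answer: $547$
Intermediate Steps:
$O{\left(l \right)} = 2 + l$ ($O{\left(l \right)} = l + 2 = 2 + l$)
$\left(O{\left(0 - 6 \right)} + 296\right) + 255 = \left(\left(2 + \left(0 - 6\right)\right) + 296\right) + 255 = \left(\left(2 - 6\right) + 296\right) + 255 = \left(-4 + 296\right) + 255 = 292 + 255 = 547$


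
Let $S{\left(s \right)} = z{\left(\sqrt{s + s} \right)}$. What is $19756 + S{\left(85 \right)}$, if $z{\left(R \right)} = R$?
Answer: $19756 + \sqrt{170} \approx 19769.0$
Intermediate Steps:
$S{\left(s \right)} = \sqrt{2} \sqrt{s}$ ($S{\left(s \right)} = \sqrt{s + s} = \sqrt{2 s} = \sqrt{2} \sqrt{s}$)
$19756 + S{\left(85 \right)} = 19756 + \sqrt{2} \sqrt{85} = 19756 + \sqrt{170}$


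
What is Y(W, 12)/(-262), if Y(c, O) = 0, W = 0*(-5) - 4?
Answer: 0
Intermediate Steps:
W = -4 (W = 0 - 4 = -4)
Y(W, 12)/(-262) = 0/(-262) = 0*(-1/262) = 0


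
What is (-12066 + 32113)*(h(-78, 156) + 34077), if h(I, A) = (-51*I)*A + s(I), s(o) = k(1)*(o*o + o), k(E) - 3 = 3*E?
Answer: 13846082007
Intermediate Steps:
k(E) = 3 + 3*E
s(o) = 6*o + 6*o**2 (s(o) = (3 + 3*1)*(o*o + o) = (3 + 3)*(o**2 + o) = 6*(o + o**2) = 6*o + 6*o**2)
h(I, A) = -51*A*I + 6*I*(1 + I) (h(I, A) = (-51*I)*A + 6*I*(1 + I) = -51*A*I + 6*I*(1 + I))
(-12066 + 32113)*(h(-78, 156) + 34077) = (-12066 + 32113)*(3*(-78)*(2 - 17*156 + 2*(-78)) + 34077) = 20047*(3*(-78)*(2 - 2652 - 156) + 34077) = 20047*(3*(-78)*(-2806) + 34077) = 20047*(656604 + 34077) = 20047*690681 = 13846082007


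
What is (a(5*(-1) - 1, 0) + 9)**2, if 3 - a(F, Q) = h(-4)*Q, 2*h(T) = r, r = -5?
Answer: 144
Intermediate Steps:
h(T) = -5/2 (h(T) = (1/2)*(-5) = -5/2)
a(F, Q) = 3 + 5*Q/2 (a(F, Q) = 3 - (-5)*Q/2 = 3 + 5*Q/2)
(a(5*(-1) - 1, 0) + 9)**2 = ((3 + (5/2)*0) + 9)**2 = ((3 + 0) + 9)**2 = (3 + 9)**2 = 12**2 = 144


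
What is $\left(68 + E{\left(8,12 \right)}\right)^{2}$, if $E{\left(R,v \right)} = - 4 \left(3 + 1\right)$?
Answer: $2704$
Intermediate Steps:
$E{\left(R,v \right)} = -16$ ($E{\left(R,v \right)} = \left(-4\right) 4 = -16$)
$\left(68 + E{\left(8,12 \right)}\right)^{2} = \left(68 - 16\right)^{2} = 52^{2} = 2704$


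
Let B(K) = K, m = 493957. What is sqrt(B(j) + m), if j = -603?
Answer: sqrt(493354) ≈ 702.39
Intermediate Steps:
sqrt(B(j) + m) = sqrt(-603 + 493957) = sqrt(493354)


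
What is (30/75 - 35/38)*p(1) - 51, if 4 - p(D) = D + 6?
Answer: -9393/190 ≈ -49.437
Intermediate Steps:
p(D) = -2 - D (p(D) = 4 - (D + 6) = 4 - (6 + D) = 4 + (-6 - D) = -2 - D)
(30/75 - 35/38)*p(1) - 51 = (30/75 - 35/38)*(-2 - 1*1) - 51 = (30*(1/75) - 35*1/38)*(-2 - 1) - 51 = (⅖ - 35/38)*(-3) - 51 = -99/190*(-3) - 51 = 297/190 - 51 = -9393/190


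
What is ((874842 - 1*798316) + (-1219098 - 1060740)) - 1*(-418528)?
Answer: -1784784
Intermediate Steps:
((874842 - 1*798316) + (-1219098 - 1060740)) - 1*(-418528) = ((874842 - 798316) - 2279838) + 418528 = (76526 - 2279838) + 418528 = -2203312 + 418528 = -1784784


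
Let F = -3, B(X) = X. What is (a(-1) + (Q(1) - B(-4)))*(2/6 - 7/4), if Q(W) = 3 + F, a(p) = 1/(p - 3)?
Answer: -85/16 ≈ -5.3125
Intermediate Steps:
a(p) = 1/(-3 + p)
Q(W) = 0 (Q(W) = 3 - 3 = 0)
(a(-1) + (Q(1) - B(-4)))*(2/6 - 7/4) = (1/(-3 - 1) + (0 - 1*(-4)))*(2/6 - 7/4) = (1/(-4) + (0 + 4))*(2*(⅙) - 7*¼) = (-¼ + 4)*(⅓ - 7/4) = (15/4)*(-17/12) = -85/16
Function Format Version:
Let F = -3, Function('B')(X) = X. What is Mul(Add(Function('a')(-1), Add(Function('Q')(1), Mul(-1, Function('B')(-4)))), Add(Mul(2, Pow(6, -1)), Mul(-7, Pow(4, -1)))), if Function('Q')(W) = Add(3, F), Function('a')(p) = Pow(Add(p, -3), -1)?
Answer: Rational(-85, 16) ≈ -5.3125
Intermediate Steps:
Function('a')(p) = Pow(Add(-3, p), -1)
Function('Q')(W) = 0 (Function('Q')(W) = Add(3, -3) = 0)
Mul(Add(Function('a')(-1), Add(Function('Q')(1), Mul(-1, Function('B')(-4)))), Add(Mul(2, Pow(6, -1)), Mul(-7, Pow(4, -1)))) = Mul(Add(Pow(Add(-3, -1), -1), Add(0, Mul(-1, -4))), Add(Mul(2, Pow(6, -1)), Mul(-7, Pow(4, -1)))) = Mul(Add(Pow(-4, -1), Add(0, 4)), Add(Mul(2, Rational(1, 6)), Mul(-7, Rational(1, 4)))) = Mul(Add(Rational(-1, 4), 4), Add(Rational(1, 3), Rational(-7, 4))) = Mul(Rational(15, 4), Rational(-17, 12)) = Rational(-85, 16)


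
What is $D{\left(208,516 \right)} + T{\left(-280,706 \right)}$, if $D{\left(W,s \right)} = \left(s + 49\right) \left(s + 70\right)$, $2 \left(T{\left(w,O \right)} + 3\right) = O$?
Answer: $331440$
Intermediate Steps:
$T{\left(w,O \right)} = -3 + \frac{O}{2}$
$D{\left(W,s \right)} = \left(49 + s\right) \left(70 + s\right)$
$D{\left(208,516 \right)} + T{\left(-280,706 \right)} = \left(3430 + 516^{2} + 119 \cdot 516\right) + \left(-3 + \frac{1}{2} \cdot 706\right) = \left(3430 + 266256 + 61404\right) + \left(-3 + 353\right) = 331090 + 350 = 331440$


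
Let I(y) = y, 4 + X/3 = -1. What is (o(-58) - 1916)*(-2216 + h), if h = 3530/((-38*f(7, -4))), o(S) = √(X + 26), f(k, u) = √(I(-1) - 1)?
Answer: (1916 - √11)*(84208 - 1765*I*√2)/38 ≈ 4.2385e+6 - 1.2564e+5*I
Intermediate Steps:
X = -15 (X = -12 + 3*(-1) = -12 - 3 = -15)
f(k, u) = I*√2 (f(k, u) = √(-1 - 1) = √(-2) = I*√2)
o(S) = √11 (o(S) = √(-15 + 26) = √11)
h = 1765*I*√2/38 (h = 3530/((-38*I*√2)) = 3530*(I*√2/76) = 1765*I*√2/38 ≈ 65.687*I)
(o(-58) - 1916)*(-2216 + h) = (√11 - 1916)*(-2216 + 1765*I*√2/38) = (-1916 + √11)*(-2216 + 1765*I*√2/38) = (-2216 + 1765*I*√2/38)*(-1916 + √11)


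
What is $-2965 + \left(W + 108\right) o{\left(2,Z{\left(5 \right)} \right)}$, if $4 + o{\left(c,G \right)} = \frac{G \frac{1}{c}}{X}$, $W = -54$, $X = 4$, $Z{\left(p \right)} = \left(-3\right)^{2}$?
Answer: $- \frac{12481}{4} \approx -3120.3$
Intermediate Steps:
$Z{\left(p \right)} = 9$
$o{\left(c,G \right)} = -4 + \frac{G}{4 c}$ ($o{\left(c,G \right)} = -4 + \frac{G \frac{1}{c}}{4} = -4 + \frac{G}{c} \frac{1}{4} = -4 + \frac{G}{4 c}$)
$-2965 + \left(W + 108\right) o{\left(2,Z{\left(5 \right)} \right)} = -2965 + \left(-54 + 108\right) \left(-4 + \frac{1}{4} \cdot 9 \cdot \frac{1}{2}\right) = -2965 + 54 \left(-4 + \frac{1}{4} \cdot 9 \cdot \frac{1}{2}\right) = -2965 + 54 \left(-4 + \frac{9}{8}\right) = -2965 + 54 \left(- \frac{23}{8}\right) = -2965 - \frac{621}{4} = - \frac{12481}{4}$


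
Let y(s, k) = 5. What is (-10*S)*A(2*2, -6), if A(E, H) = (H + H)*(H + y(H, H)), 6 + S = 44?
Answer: -4560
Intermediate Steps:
S = 38 (S = -6 + 44 = 38)
A(E, H) = 2*H*(5 + H) (A(E, H) = (H + H)*(H + 5) = (2*H)*(5 + H) = 2*H*(5 + H))
(-10*S)*A(2*2, -6) = (-10*38)*(2*(-6)*(5 - 6)) = -760*(-6)*(-1) = -380*12 = -4560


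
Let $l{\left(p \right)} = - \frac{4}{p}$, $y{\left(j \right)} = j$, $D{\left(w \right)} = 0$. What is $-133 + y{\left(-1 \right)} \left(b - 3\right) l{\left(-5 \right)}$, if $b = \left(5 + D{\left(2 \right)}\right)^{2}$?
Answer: $- \frac{753}{5} \approx -150.6$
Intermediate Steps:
$b = 25$ ($b = \left(5 + 0\right)^{2} = 5^{2} = 25$)
$-133 + y{\left(-1 \right)} \left(b - 3\right) l{\left(-5 \right)} = -133 - \left(25 - 3\right) \left(- \frac{4}{-5}\right) = -133 - 22 \left(\left(-4\right) \left(- \frac{1}{5}\right)\right) = -133 - 22 \cdot \frac{4}{5} = -133 - \frac{88}{5} = - \frac{753}{5}$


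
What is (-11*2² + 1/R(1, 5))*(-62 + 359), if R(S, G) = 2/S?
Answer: -25839/2 ≈ -12920.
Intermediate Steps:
(-11*2² + 1/R(1, 5))*(-62 + 359) = (-11*2² + 1/(2/1))*(-62 + 359) = (-11*4 + 1/(2*1))*297 = (-44 + 1/2)*297 = (-44 + ½)*297 = -87/2*297 = -25839/2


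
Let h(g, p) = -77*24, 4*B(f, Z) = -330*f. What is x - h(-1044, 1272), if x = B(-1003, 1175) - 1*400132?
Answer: -631073/2 ≈ -3.1554e+5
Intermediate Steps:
B(f, Z) = -165*f/2 (B(f, Z) = (-330*f)/4 = -165*f/2)
x = -634769/2 (x = -165/2*(-1003) - 1*400132 = 165495/2 - 400132 = -634769/2 ≈ -3.1738e+5)
h(g, p) = -1848
x - h(-1044, 1272) = -634769/2 - 1*(-1848) = -634769/2 + 1848 = -631073/2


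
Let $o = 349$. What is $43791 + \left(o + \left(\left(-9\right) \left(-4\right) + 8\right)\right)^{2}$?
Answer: $198240$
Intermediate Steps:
$43791 + \left(o + \left(\left(-9\right) \left(-4\right) + 8\right)\right)^{2} = 43791 + \left(349 + \left(\left(-9\right) \left(-4\right) + 8\right)\right)^{2} = 43791 + \left(349 + \left(36 + 8\right)\right)^{2} = 43791 + \left(349 + 44\right)^{2} = 43791 + 393^{2} = 43791 + 154449 = 198240$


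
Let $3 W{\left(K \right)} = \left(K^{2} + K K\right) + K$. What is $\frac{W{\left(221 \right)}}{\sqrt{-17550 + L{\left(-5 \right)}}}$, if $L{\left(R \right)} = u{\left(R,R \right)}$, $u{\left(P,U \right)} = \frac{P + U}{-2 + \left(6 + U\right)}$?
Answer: $- \frac{97903 i \sqrt{4385}}{26310} \approx - 246.41 i$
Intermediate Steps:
$W{\left(K \right)} = \frac{K}{3} + \frac{2 K^{2}}{3}$ ($W{\left(K \right)} = \frac{\left(K^{2} + K K\right) + K}{3} = \frac{\left(K^{2} + K^{2}\right) + K}{3} = \frac{2 K^{2} + K}{3} = \frac{K + 2 K^{2}}{3} = \frac{K}{3} + \frac{2 K^{2}}{3}$)
$u{\left(P,U \right)} = \frac{P + U}{4 + U}$
$L{\left(R \right)} = \frac{2 R}{4 + R}$ ($L{\left(R \right)} = \frac{R + R}{4 + R} = \frac{2 R}{4 + R}$)
$\frac{W{\left(221 \right)}}{\sqrt{-17550 + L{\left(-5 \right)}}} = \frac{\frac{1}{3} \cdot 221 \left(1 + 2 \cdot 221\right)}{\sqrt{-17550 + 2 \left(-5\right) \frac{1}{4 - 5}}} = \frac{\frac{1}{3} \cdot 221 \left(1 + 442\right)}{\sqrt{-17550 + 2 \left(-5\right) \frac{1}{-1}}} = \frac{\frac{1}{3} \cdot 221 \cdot 443}{\sqrt{-17550 + 2 \left(-5\right) \left(-1\right)}} = \frac{97903}{3 \sqrt{-17550 + 10}} = \frac{97903}{3 \sqrt{-17540}} = \frac{97903}{3 \cdot 2 i \sqrt{4385}} = \frac{97903 \left(- \frac{i \sqrt{4385}}{8770}\right)}{3} = - \frac{97903 i \sqrt{4385}}{26310}$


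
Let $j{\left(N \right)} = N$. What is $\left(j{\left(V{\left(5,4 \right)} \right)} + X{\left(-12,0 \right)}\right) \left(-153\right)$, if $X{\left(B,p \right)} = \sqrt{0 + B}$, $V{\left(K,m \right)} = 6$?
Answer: $-918 - 306 i \sqrt{3} \approx -918.0 - 530.01 i$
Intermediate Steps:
$X{\left(B,p \right)} = \sqrt{B}$
$\left(j{\left(V{\left(5,4 \right)} \right)} + X{\left(-12,0 \right)}\right) \left(-153\right) = \left(6 + \sqrt{-12}\right) \left(-153\right) = \left(6 + 2 i \sqrt{3}\right) \left(-153\right) = -918 - 306 i \sqrt{3}$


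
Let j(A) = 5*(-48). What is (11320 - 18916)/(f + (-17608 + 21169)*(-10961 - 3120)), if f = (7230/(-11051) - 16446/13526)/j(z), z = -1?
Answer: 45416734971840/299803311398661019 ≈ 0.00015149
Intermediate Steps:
j(A) = -240
f = 46589621/5979033040 (f = (7230/(-11051) - 16446/13526)/(-240) = (7230*(-1/11051) - 16446*1/13526)*(-1/240) = (-7230/11051 - 8223/6763)*(-1/240) = -139768863/74737913*(-1/240) = 46589621/5979033040 ≈ 0.0077922)
(11320 - 18916)/(f + (-17608 + 21169)*(-10961 - 3120)) = (11320 - 18916)/(46589621/5979033040 + (-17608 + 21169)*(-10961 - 3120)) = -7596/(46589621/5979033040 + 3561*(-14081)) = -7596/(46589621/5979033040 - 50142441) = -7596/(-299803311398661019/5979033040) = -7596*(-5979033040/299803311398661019) = 45416734971840/299803311398661019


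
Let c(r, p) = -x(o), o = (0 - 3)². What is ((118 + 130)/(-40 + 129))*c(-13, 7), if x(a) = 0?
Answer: 0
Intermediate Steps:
o = 9 (o = (-3)² = 9)
c(r, p) = 0 (c(r, p) = -1*0 = 0)
((118 + 130)/(-40 + 129))*c(-13, 7) = ((118 + 130)/(-40 + 129))*0 = (248/89)*0 = 0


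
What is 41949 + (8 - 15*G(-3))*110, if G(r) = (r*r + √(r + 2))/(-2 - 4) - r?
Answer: 40354 + 275*I ≈ 40354.0 + 275.0*I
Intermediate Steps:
G(r) = -r - r²/6 - √(2 + r)/6 (G(r) = (r² + √(2 + r))/(-6) - r = (r² + √(2 + r))*(-⅙) - r = (-r²/6 - √(2 + r)/6) - r = -r - r²/6 - √(2 + r)/6)
41949 + (8 - 15*G(-3))*110 = 41949 + (8 - 15*(-1*(-3) - ⅙*(-3)² - √(2 - 3)/6))*110 = 41949 + (8 - 15*(3 - ⅙*9 - I/6))*110 = 41949 + (8 - 15*(3 - 3/2 - I/6))*110 = 41949 + (8 - 15*(3/2 - I/6))*110 = 41949 + (8 + (-45/2 + 5*I/2))*110 = 41949 + (-29/2 + 5*I/2)*110 = 41949 + (-1595 + 275*I) = 40354 + 275*I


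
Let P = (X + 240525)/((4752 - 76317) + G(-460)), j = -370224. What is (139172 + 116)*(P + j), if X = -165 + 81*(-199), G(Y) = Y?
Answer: -3714199184957208/72025 ≈ -5.1568e+10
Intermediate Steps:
X = -16284 (X = -165 - 16119 = -16284)
P = -224241/72025 (P = (-16284 + 240525)/((4752 - 76317) - 460) = 224241/(-71565 - 460) = 224241/(-72025) = 224241*(-1/72025) = -224241/72025 ≈ -3.1134)
(139172 + 116)*(P + j) = (139172 + 116)*(-224241/72025 - 370224) = 139288*(-26665607841/72025) = -3714199184957208/72025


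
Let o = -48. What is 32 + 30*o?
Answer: -1408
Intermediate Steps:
32 + 30*o = 32 + 30*(-48) = 32 - 1440 = -1408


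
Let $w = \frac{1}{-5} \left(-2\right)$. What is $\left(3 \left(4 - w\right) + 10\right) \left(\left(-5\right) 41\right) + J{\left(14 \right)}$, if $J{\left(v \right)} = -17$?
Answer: $-4281$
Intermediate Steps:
$w = \frac{2}{5}$ ($w = \left(- \frac{1}{5}\right) \left(-2\right) = \frac{2}{5} \approx 0.4$)
$\left(3 \left(4 - w\right) + 10\right) \left(\left(-5\right) 41\right) + J{\left(14 \right)} = \left(3 \left(4 - \frac{2}{5}\right) + 10\right) \left(\left(-5\right) 41\right) - 17 = \left(3 \left(4 - \frac{2}{5}\right) + 10\right) \left(-205\right) - 17 = \left(3 \cdot \frac{18}{5} + 10\right) \left(-205\right) - 17 = \left(\frac{54}{5} + 10\right) \left(-205\right) - 17 = \frac{104}{5} \left(-205\right) - 17 = -4264 - 17 = -4281$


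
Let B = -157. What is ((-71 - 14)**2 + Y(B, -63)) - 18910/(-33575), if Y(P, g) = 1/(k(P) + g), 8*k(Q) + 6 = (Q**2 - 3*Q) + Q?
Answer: 1186451226341/164201895 ≈ 7225.6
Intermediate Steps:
k(Q) = -3/4 - Q/4 + Q**2/8 (k(Q) = -3/4 + ((Q**2 - 3*Q) + Q)/8 = -3/4 + (Q**2 - 2*Q)/8 = -3/4 + (-Q/4 + Q**2/8) = -3/4 - Q/4 + Q**2/8)
Y(P, g) = 1/(-3/4 + g - P/4 + P**2/8) (Y(P, g) = 1/((-3/4 - P/4 + P**2/8) + g) = 1/(-3/4 + g - P/4 + P**2/8))
((-71 - 14)**2 + Y(B, -63)) - 18910/(-33575) = ((-71 - 14)**2 + 8/(-6 + (-157)**2 - 2*(-157) + 8*(-63))) - 18910/(-33575) = ((-85)**2 + 8/(-6 + 24649 + 314 - 504)) - 18910*(-1/33575) = (7225 + 8/24453) + 3782/6715 = 176672933/24453 + 3782/6715 = 1186451226341/164201895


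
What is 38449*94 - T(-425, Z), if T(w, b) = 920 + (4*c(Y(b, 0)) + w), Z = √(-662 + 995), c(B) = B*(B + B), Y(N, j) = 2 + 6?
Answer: 3613199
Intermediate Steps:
Y(N, j) = 8
c(B) = 2*B² (c(B) = B*(2*B) = 2*B²)
Z = 3*√37 (Z = √333 = 3*√37 ≈ 18.248)
T(w, b) = 1432 + w (T(w, b) = 920 + (4*(2*8²) + w) = 920 + (4*(2*64) + w) = 920 + (4*128 + w) = 920 + (512 + w) = 1432 + w)
38449*94 - T(-425, Z) = 38449*94 - (1432 - 425) = 3614206 - 1*1007 = 3614206 - 1007 = 3613199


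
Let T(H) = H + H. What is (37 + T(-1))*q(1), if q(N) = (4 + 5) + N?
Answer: 350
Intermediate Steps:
q(N) = 9 + N
T(H) = 2*H
(37 + T(-1))*q(1) = (37 + 2*(-1))*(9 + 1) = (37 - 2)*10 = 35*10 = 350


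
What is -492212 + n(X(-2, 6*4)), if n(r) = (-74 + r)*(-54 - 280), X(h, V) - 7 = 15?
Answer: -474844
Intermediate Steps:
X(h, V) = 22 (X(h, V) = 7 + 15 = 22)
n(r) = 24716 - 334*r (n(r) = (-74 + r)*(-334) = 24716 - 334*r)
-492212 + n(X(-2, 6*4)) = -492212 + (24716 - 334*22) = -492212 + (24716 - 7348) = -492212 + 17368 = -474844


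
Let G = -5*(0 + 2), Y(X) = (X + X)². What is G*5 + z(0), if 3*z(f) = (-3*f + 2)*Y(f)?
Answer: -50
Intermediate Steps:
Y(X) = 4*X² (Y(X) = (2*X)² = 4*X²)
G = -10 (G = -5*2 = -10)
z(f) = 4*f²*(2 - 3*f)/3 (z(f) = ((-3*f + 2)*(4*f²))/3 = ((2 - 3*f)*(4*f²))/3 = (4*f²*(2 - 3*f))/3 = 4*f²*(2 - 3*f)/3)
G*5 + z(0) = -10*5 + 0²*(8/3 - 4*0) = -50 + 0*(8/3 + 0) = -50 + 0*(8/3) = -50 + 0 = -50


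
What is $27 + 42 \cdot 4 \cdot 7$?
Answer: $1203$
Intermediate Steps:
$27 + 42 \cdot 4 \cdot 7 = 27 + 42 \cdot 28 = 27 + 1176 = 1203$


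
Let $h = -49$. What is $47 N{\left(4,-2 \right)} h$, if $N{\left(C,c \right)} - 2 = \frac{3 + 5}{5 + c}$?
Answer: $- \frac{32242}{3} \approx -10747.0$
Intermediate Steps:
$N{\left(C,c \right)} = 2 + \frac{8}{5 + c}$ ($N{\left(C,c \right)} = 2 + \frac{3 + 5}{5 + c} = 2 + \frac{8}{5 + c}$)
$47 N{\left(4,-2 \right)} h = 47 \frac{2 \left(9 - 2\right)}{5 - 2} \left(-49\right) = 47 \cdot 2 \cdot \frac{1}{3} \cdot 7 \left(-49\right) = 47 \cdot \frac{14}{3} \left(-49\right) = \frac{658}{3} \left(-49\right) = - \frac{32242}{3}$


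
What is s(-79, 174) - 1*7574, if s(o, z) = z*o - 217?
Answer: -21537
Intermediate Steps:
s(o, z) = -217 + o*z (s(o, z) = o*z - 217 = -217 + o*z)
s(-79, 174) - 1*7574 = (-217 - 79*174) - 1*7574 = (-217 - 13746) - 7574 = -13963 - 7574 = -21537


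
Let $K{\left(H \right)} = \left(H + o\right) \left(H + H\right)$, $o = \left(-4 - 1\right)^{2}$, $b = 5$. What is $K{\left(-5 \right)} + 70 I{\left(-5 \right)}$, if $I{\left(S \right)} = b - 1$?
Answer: $80$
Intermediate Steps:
$o = 25$ ($o = \left(-5\right)^{2} = 25$)
$I{\left(S \right)} = 4$ ($I{\left(S \right)} = 5 - 1 = 4$)
$K{\left(H \right)} = 2 H \left(25 + H\right)$ ($K{\left(H \right)} = \left(H + 25\right) \left(H + H\right) = \left(25 + H\right) 2 H = 2 H \left(25 + H\right)$)
$K{\left(-5 \right)} + 70 I{\left(-5 \right)} = 2 \left(-5\right) \left(25 - 5\right) + 70 \cdot 4 = 2 \left(-5\right) 20 + 280 = -200 + 280 = 80$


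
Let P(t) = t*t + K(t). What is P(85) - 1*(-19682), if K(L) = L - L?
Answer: 26907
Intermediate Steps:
K(L) = 0
P(t) = t**2 (P(t) = t*t + 0 = t**2 + 0 = t**2)
P(85) - 1*(-19682) = 85**2 - 1*(-19682) = 7225 + 19682 = 26907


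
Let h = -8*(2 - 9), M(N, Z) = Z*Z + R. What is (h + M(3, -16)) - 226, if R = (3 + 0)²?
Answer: 95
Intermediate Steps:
R = 9 (R = 3² = 9)
M(N, Z) = 9 + Z² (M(N, Z) = Z*Z + 9 = Z² + 9 = 9 + Z²)
h = 56 (h = -8*(-7) = 56)
(h + M(3, -16)) - 226 = (56 + (9 + (-16)²)) - 226 = (56 + (9 + 256)) - 226 = (56 + 265) - 226 = 321 - 226 = 95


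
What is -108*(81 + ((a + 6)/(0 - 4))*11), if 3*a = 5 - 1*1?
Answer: -6570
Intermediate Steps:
a = 4/3 (a = (5 - 1*1)/3 = (5 - 1)/3 = (1/3)*4 = 4/3 ≈ 1.3333)
-108*(81 + ((a + 6)/(0 - 4))*11) = -108*(81 + ((4/3 + 6)/(0 - 4))*11) = -108*(81 + ((22/3)/(-4))*11) = -108*(81 + ((22/3)*(-1/4))*11) = -108*(81 - 11/6*11) = -108*(81 - 121/6) = -108*365/6 = -6570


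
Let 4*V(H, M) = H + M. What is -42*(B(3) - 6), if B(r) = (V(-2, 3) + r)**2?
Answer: -1533/8 ≈ -191.63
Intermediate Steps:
V(H, M) = H/4 + M/4 (V(H, M) = (H + M)/4 = H/4 + M/4)
B(r) = (1/4 + r)**2 (B(r) = (((1/4)*(-2) + (1/4)*3) + r)**2 = ((-1/2 + 3/4) + r)**2 = (1/4 + r)**2)
-42*(B(3) - 6) = -42*((1 + 4*3)**2/16 - 6) = -42*((1 + 12)**2/16 - 6) = -42*((1/16)*13**2 - 6) = -42*((1/16)*169 - 6) = -42*(169/16 - 6) = -42*73/16 = -1533/8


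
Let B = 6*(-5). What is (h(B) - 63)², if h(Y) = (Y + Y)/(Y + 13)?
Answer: 1022121/289 ≈ 3536.8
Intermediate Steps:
B = -30
h(Y) = 2*Y/(13 + Y) (h(Y) = (2*Y)/(13 + Y) = 2*Y/(13 + Y))
(h(B) - 63)² = (2*(-30)/(13 - 30) - 63)² = (2*(-30)/(-17) - 63)² = (2*(-30)*(-1/17) - 63)² = (60/17 - 63)² = (-1011/17)² = 1022121/289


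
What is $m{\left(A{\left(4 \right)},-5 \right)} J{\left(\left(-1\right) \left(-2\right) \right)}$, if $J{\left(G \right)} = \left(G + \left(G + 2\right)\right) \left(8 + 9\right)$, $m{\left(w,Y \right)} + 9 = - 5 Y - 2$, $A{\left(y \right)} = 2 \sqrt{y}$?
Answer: $1428$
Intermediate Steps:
$m{\left(w,Y \right)} = -11 - 5 Y$ ($m{\left(w,Y \right)} = -9 - \left(2 + 5 Y\right) = -11 - 5 Y$)
$J{\left(G \right)} = 34 + 34 G$ ($J{\left(G \right)} = \left(G + \left(2 + G\right)\right) 17 = \left(2 + 2 G\right) 17 = 34 + 34 G$)
$m{\left(A{\left(4 \right)},-5 \right)} J{\left(\left(-1\right) \left(-2\right) \right)} = \left(-11 - -25\right) \left(34 + 34 \left(\left(-1\right) \left(-2\right)\right)\right) = \left(-11 + 25\right) \left(34 + 34 \cdot 2\right) = 14 \left(34 + 68\right) = 14 \cdot 102 = 1428$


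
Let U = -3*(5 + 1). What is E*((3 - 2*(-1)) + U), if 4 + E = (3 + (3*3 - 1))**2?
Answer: -1521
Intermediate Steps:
U = -18 (U = -3*6 = -18)
E = 117 (E = -4 + (3 + (3*3 - 1))**2 = -4 + (3 + (9 - 1))**2 = -4 + (3 + 8)**2 = -4 + 11**2 = -4 + 121 = 117)
E*((3 - 2*(-1)) + U) = 117*((3 - 2*(-1)) - 18) = 117*((3 + 2) - 18) = 117*(5 - 18) = 117*(-13) = -1521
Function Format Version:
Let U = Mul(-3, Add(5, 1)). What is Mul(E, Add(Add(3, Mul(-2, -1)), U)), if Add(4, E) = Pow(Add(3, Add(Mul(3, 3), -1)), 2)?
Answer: -1521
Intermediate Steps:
U = -18 (U = Mul(-3, 6) = -18)
E = 117 (E = Add(-4, Pow(Add(3, Add(Mul(3, 3), -1)), 2)) = Add(-4, Pow(Add(3, Add(9, -1)), 2)) = Add(-4, Pow(Add(3, 8), 2)) = Add(-4, Pow(11, 2)) = Add(-4, 121) = 117)
Mul(E, Add(Add(3, Mul(-2, -1)), U)) = Mul(117, Add(Add(3, Mul(-2, -1)), -18)) = Mul(117, Add(Add(3, 2), -18)) = Mul(117, Add(5, -18)) = Mul(117, -13) = -1521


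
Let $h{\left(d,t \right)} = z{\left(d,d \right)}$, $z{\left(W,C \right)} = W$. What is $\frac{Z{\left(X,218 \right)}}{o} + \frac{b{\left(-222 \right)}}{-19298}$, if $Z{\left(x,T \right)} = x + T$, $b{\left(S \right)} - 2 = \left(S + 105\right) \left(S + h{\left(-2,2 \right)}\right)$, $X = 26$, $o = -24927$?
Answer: $- \frac{329022691}{240520623} \approx -1.368$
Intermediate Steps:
$h{\left(d,t \right)} = d$
$b{\left(S \right)} = 2 + \left(-2 + S\right) \left(105 + S\right)$ ($b{\left(S \right)} = 2 + \left(S + 105\right) \left(S - 2\right) = 2 + \left(105 + S\right) \left(-2 + S\right) = 2 + \left(-2 + S\right) \left(105 + S\right)$)
$Z{\left(x,T \right)} = T + x$
$\frac{Z{\left(X,218 \right)}}{o} + \frac{b{\left(-222 \right)}}{-19298} = \frac{218 + 26}{-24927} + \frac{-208 + \left(-222\right)^{2} + 103 \left(-222\right)}{-19298} = 244 \left(- \frac{1}{24927}\right) + \left(-208 + 49284 - 22866\right) \left(- \frac{1}{19298}\right) = - \frac{244}{24927} + 26210 \left(- \frac{1}{19298}\right) = - \frac{244}{24927} - \frac{13105}{9649} = - \frac{329022691}{240520623}$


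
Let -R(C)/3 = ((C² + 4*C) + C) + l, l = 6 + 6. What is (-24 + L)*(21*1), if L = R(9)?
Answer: -9198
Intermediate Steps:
l = 12
R(C) = -36 - 15*C - 3*C² (R(C) = -3*(((C² + 4*C) + C) + 12) = -3*((C² + 5*C) + 12) = -3*(12 + C² + 5*C) = -36 - 15*C - 3*C²)
L = -414 (L = -36 - 15*9 - 3*9² = -36 - 135 - 3*81 = -36 - 135 - 243 = -414)
(-24 + L)*(21*1) = (-24 - 414)*(21*1) = -438*21 = -9198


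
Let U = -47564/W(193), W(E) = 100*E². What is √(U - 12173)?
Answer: 2*I*√2833953454/965 ≈ 110.33*I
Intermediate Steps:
U = -11891/931225 (U = -47564/(100*193²) = -47564/(100*37249) = -47564/3724900 = -47564*1/3724900 = -11891/931225 ≈ -0.012769)
√(U - 12173) = √(-11891/931225 - 12173) = √(-11335813816/931225) = 2*I*√2833953454/965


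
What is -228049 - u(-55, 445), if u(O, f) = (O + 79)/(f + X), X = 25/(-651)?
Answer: -33029484727/144835 ≈ -2.2805e+5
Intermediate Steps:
X = -25/651 (X = 25*(-1/651) = -25/651 ≈ -0.038402)
u(O, f) = (79 + O)/(-25/651 + f) (u(O, f) = (O + 79)/(f - 25/651) = (79 + O)/(-25/651 + f))
-228049 - u(-55, 445) = -228049 - 651*(79 - 55)/(-25 + 651*445) = -228049 - 651*24/(-25 + 289695) = -228049 - 651*24/289670 = -228049 - 1*7812/144835 = -228049 - 7812/144835 = -33029484727/144835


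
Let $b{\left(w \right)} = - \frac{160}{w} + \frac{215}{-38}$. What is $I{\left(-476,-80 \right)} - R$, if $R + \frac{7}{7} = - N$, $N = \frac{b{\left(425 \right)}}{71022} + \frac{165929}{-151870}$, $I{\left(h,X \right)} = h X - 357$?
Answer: $\frac{492222326485367}{13048366660} \approx 37723.0$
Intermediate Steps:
$I{\left(h,X \right)} = -357 + X h$ ($I{\left(h,X \right)} = X h - 357 = -357 + X h$)
$b{\left(w \right)} = - \frac{215}{38} - \frac{160}{w}$ ($b{\left(w \right)} = - \frac{160}{w} + 215 \left(- \frac{1}{38}\right) = - \frac{160}{w} - \frac{215}{38} = - \frac{215}{38} - \frac{160}{w}$)
$N = - \frac{14257396473}{13048366660}$ ($N = \frac{- \frac{215}{38} - \frac{160}{425}}{71022} + \frac{165929}{-151870} = \left(- \frac{215}{38} - \frac{32}{85}\right) \frac{1}{71022} + 165929 \left(- \frac{1}{151870}\right) = \left(- \frac{215}{38} - \frac{32}{85}\right) \frac{1}{71022} - \frac{165929}{151870} = \left(- \frac{19491}{3230}\right) \frac{1}{71022} - \frac{165929}{151870} = - \frac{73}{859180} - \frac{165929}{151870} = - \frac{14257396473}{13048366660} \approx -1.0927$)
$R = \frac{1209029813}{13048366660}$ ($R = -1 - - \frac{14257396473}{13048366660} = -1 + \frac{14257396473}{13048366660} = \frac{1209029813}{13048366660} \approx 0.092658$)
$I{\left(-476,-80 \right)} - R = \left(-357 - -38080\right) - \frac{1209029813}{13048366660} = \left(-357 + 38080\right) - \frac{1209029813}{13048366660} = 37723 - \frac{1209029813}{13048366660} = \frac{492222326485367}{13048366660}$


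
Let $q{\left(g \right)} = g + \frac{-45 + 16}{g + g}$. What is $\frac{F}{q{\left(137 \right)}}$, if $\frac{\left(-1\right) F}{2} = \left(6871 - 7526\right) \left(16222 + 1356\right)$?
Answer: $\frac{6309447320}{37509} \approx 1.6821 \cdot 10^{5}$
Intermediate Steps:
$F = 23027180$ ($F = - 2 \left(6871 - 7526\right) \left(16222 + 1356\right) = - 2 \left(\left(-655\right) 17578\right) = \left(-2\right) \left(-11513590\right) = 23027180$)
$q{\left(g \right)} = g - \frac{29}{2 g}$
$\frac{F}{q{\left(137 \right)}} = \frac{23027180}{137 - \frac{29}{2 \cdot 137}} = \frac{23027180}{137 - \frac{29}{274}} = \frac{23027180}{\frac{37509}{274}} = 23027180 \cdot \frac{274}{37509} = \frac{6309447320}{37509}$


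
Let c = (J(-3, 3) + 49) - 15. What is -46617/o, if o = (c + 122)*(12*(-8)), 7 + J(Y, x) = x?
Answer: 15539/4864 ≈ 3.1947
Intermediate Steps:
J(Y, x) = -7 + x
c = 30 (c = ((-7 + 3) + 49) - 15 = (-4 + 49) - 15 = 45 - 15 = 30)
o = -14592 (o = (30 + 122)*(12*(-8)) = 152*(-96) = -14592)
-46617/o = -46617/(-14592) = -46617*(-1/14592) = 15539/4864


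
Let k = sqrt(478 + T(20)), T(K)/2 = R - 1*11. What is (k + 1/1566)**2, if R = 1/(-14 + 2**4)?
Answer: 1120726693/2452356 + sqrt(457)/783 ≈ 457.03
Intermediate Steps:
R = 1/2 (R = 1/(-14 + 16) = 1/2 ≈ 0.50000)
T(K) = -21 (T(K) = 2*(1/2 - 1*11) = 2*(1/2 - 11) = 2*(-21/2) = -21)
k = sqrt(457) (k = sqrt(478 - 21) = sqrt(457) ≈ 21.378)
(k + 1/1566)**2 = (sqrt(457) + 1/1566)**2 = (1/1566 + sqrt(457))**2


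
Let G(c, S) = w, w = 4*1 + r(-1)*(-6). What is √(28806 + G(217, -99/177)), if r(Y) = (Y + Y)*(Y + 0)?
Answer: 11*√238 ≈ 169.70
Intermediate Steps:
r(Y) = 2*Y² (r(Y) = (2*Y)*Y = 2*Y²)
w = -8 (w = 4*1 + (2*(-1)²)*(-6) = 4 + (2*1)*(-6) = 4 + 2*(-6) = 4 - 12 = -8)
G(c, S) = -8
√(28806 + G(217, -99/177)) = √(28806 - 8) = √28798 = 11*√238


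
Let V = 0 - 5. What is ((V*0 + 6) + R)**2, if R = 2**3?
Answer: 196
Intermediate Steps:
V = -5
R = 8
((V*0 + 6) + R)**2 = ((-5*0 + 6) + 8)**2 = ((0 + 6) + 8)**2 = (6 + 8)**2 = 14**2 = 196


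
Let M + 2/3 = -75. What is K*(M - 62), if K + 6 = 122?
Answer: -47908/3 ≈ -15969.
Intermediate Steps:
K = 116 (K = -6 + 122 = 116)
M = -227/3 (M = -2/3 - 75 = -227/3 ≈ -75.667)
K*(M - 62) = 116*(-227/3 - 62) = 116*(-413/3) = -47908/3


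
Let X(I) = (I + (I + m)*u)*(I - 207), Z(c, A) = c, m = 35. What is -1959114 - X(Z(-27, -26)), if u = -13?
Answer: -1989768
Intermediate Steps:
X(I) = (-455 - 12*I)*(-207 + I) (X(I) = (I + (I + 35)*(-13))*(I - 207) = (I + (35 + I)*(-13))*(-207 + I) = (I + (-455 - 13*I))*(-207 + I) = (-455 - 12*I)*(-207 + I))
-1959114 - X(Z(-27, -26)) = -1959114 - (94185 - 12*(-27)**2 + 2029*(-27)) = -1959114 - (94185 - 12*729 - 54783) = -1959114 - (94185 - 8748 - 54783) = -1959114 - 1*30654 = -1959114 - 30654 = -1989768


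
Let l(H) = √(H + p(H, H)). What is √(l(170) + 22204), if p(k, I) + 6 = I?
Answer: √(22204 + √334) ≈ 149.07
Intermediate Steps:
p(k, I) = -6 + I
l(H) = √(-6 + 2*H) (l(H) = √(H + (-6 + H)) = √(-6 + 2*H))
√(l(170) + 22204) = √(√(-6 + 2*170) + 22204) = √(√(-6 + 340) + 22204) = √(√334 + 22204) = √(22204 + √334)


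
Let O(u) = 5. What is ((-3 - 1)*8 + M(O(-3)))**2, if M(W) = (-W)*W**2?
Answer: 24649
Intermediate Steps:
M(W) = -W**3
((-3 - 1)*8 + M(O(-3)))**2 = ((-3 - 1)*8 - 1*5**3)**2 = (-4*8 - 1*125)**2 = (-32 - 125)**2 = (-157)**2 = 24649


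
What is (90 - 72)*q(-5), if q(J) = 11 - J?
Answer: 288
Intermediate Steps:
(90 - 72)*q(-5) = (90 - 72)*(11 - 1*(-5)) = 18*(11 + 5) = 18*16 = 288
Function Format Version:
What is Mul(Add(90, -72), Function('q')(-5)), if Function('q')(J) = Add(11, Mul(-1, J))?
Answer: 288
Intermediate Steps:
Mul(Add(90, -72), Function('q')(-5)) = Mul(Add(90, -72), Add(11, Mul(-1, -5))) = Mul(18, Add(11, 5)) = Mul(18, 16) = 288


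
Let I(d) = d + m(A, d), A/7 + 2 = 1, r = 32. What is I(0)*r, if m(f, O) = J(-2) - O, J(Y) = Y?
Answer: -64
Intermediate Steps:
A = -7 (A = -14 + 7*1 = -14 + 7 = -7)
m(f, O) = -2 - O
I(d) = -2 (I(d) = d + (-2 - d) = -2)
I(0)*r = -2*32 = -64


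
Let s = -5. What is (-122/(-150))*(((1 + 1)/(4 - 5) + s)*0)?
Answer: 0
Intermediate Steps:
(-122/(-150))*(((1 + 1)/(4 - 5) + s)*0) = (-122/(-150))*(((1 + 1)/(4 - 5) - 5)*0) = (-122*(-1/150))*((2/(-1) - 5)*0) = 61*((-1*2 - 5)*0)/75 = 61*((-2 - 5)*0)/75 = 61*(-7*0)/75 = (61/75)*0 = 0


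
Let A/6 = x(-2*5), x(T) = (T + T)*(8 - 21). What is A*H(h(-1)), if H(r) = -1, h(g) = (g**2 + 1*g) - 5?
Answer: -1560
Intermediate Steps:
x(T) = -26*T (x(T) = (2*T)*(-13) = -26*T)
h(g) = -5 + g + g**2 (h(g) = (g**2 + g) - 5 = (g + g**2) - 5 = -5 + g + g**2)
A = 1560 (A = 6*(-(-52)*5) = 6*(-26*(-10)) = 6*260 = 1560)
A*H(h(-1)) = 1560*(-1) = -1560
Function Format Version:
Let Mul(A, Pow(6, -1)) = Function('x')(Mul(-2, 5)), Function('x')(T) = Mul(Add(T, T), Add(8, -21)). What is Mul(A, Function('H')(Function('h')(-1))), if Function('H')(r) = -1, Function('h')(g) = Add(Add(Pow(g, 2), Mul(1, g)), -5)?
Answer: -1560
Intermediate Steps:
Function('x')(T) = Mul(-26, T) (Function('x')(T) = Mul(Mul(2, T), -13) = Mul(-26, T))
Function('h')(g) = Add(-5, g, Pow(g, 2)) (Function('h')(g) = Add(Add(Pow(g, 2), g), -5) = Add(Add(g, Pow(g, 2)), -5) = Add(-5, g, Pow(g, 2)))
A = 1560 (A = Mul(6, Mul(-26, Mul(-2, 5))) = Mul(6, Mul(-26, -10)) = Mul(6, 260) = 1560)
Mul(A, Function('H')(Function('h')(-1))) = Mul(1560, -1) = -1560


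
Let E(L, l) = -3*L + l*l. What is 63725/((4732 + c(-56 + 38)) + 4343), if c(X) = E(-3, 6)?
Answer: 12745/1824 ≈ 6.9874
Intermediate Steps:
E(L, l) = l**2 - 3*L (E(L, l) = -3*L + l**2 = l**2 - 3*L)
c(X) = 45 (c(X) = 6**2 - 3*(-3) = 36 + 9 = 45)
63725/((4732 + c(-56 + 38)) + 4343) = 63725/((4732 + 45) + 4343) = 63725/(4777 + 4343) = 63725/9120 = 63725*(1/9120) = 12745/1824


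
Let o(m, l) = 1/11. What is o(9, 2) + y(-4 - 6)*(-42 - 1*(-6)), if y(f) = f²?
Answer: -39599/11 ≈ -3599.9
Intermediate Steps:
o(m, l) = 1/11
o(9, 2) + y(-4 - 6)*(-42 - 1*(-6)) = 1/11 + (-4 - 6)²*(-42 - 1*(-6)) = 1/11 + (-10)²*(-42 + 6) = 1/11 + 100*(-36) = 1/11 - 3600 = -39599/11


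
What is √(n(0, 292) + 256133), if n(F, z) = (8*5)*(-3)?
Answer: √256013 ≈ 505.98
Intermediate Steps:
n(F, z) = -120 (n(F, z) = 40*(-3) = -120)
√(n(0, 292) + 256133) = √(-120 + 256133) = √256013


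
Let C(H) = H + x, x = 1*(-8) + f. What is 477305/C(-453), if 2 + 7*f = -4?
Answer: -3341135/3233 ≈ -1033.4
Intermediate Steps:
f = -6/7 (f = -2/7 + (1/7)*(-4) = -2/7 - 4/7 = -6/7 ≈ -0.85714)
x = -62/7 (x = 1*(-8) - 6/7 = -8 - 6/7 = -62/7 ≈ -8.8571)
C(H) = -62/7 + H (C(H) = H - 62/7 = -62/7 + H)
477305/C(-453) = 477305/(-62/7 - 453) = 477305/(-3233/7) = 477305*(-7/3233) = -3341135/3233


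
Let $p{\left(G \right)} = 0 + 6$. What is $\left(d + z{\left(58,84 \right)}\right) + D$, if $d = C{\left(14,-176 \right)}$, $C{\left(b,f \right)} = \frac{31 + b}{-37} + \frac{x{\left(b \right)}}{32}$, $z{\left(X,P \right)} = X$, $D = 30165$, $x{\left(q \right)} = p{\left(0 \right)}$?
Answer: $\frac{17891407}{592} \approx 30222.0$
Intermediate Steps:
$p{\left(G \right)} = 6$
$x{\left(q \right)} = 6$
$C{\left(b,f \right)} = - \frac{385}{592} - \frac{b}{37}$ ($C{\left(b,f \right)} = \frac{31 + b}{-37} + \frac{6}{32} = \left(31 + b\right) \left(- \frac{1}{37}\right) + 6 \cdot \frac{1}{32} = \left(- \frac{31}{37} - \frac{b}{37}\right) + \frac{3}{16} = - \frac{385}{592} - \frac{b}{37}$)
$d = - \frac{609}{592}$ ($d = - \frac{385}{592} - \frac{14}{37} = - \frac{609}{592} \approx -1.0287$)
$\left(d + z{\left(58,84 \right)}\right) + D = \left(- \frac{609}{592} + 58\right) + 30165 = \frac{33727}{592} + 30165 = \frac{17891407}{592}$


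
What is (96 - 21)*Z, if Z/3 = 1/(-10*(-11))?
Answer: 45/22 ≈ 2.0455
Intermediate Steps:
Z = 3/110 (Z = 3/((-10*(-11))) = 3/110 ≈ 0.027273)
(96 - 21)*Z = (96 - 21)*(3/110) = 75*(3/110) = 45/22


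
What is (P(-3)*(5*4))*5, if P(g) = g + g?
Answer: -600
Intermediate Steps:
P(g) = 2*g
(P(-3)*(5*4))*5 = ((2*(-3))*(5*4))*5 = -6*20*5 = -120*5 = -600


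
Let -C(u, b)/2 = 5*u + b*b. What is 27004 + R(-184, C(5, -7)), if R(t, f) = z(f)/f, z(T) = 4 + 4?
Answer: 999146/37 ≈ 27004.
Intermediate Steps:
z(T) = 8
C(u, b) = -10*u - 2*b² (C(u, b) = -2*(5*u + b*b) = -2*(5*u + b²) = -2*(b² + 5*u) = -10*u - 2*b²)
R(t, f) = 8/f
27004 + R(-184, C(5, -7)) = 27004 + 8/(-10*5 - 2*(-7)²) = 27004 + 8/(-50 - 2*49) = 27004 + 8/(-50 - 98) = 27004 + 8/(-148) = 27004 + 8*(-1/148) = 27004 - 2/37 = 999146/37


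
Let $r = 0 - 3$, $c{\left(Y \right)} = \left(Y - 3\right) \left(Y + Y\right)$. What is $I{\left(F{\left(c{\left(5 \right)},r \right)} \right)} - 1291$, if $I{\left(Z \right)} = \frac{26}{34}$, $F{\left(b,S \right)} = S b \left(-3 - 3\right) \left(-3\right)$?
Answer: $- \frac{21934}{17} \approx -1290.2$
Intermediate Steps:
$c{\left(Y \right)} = 2 Y \left(-3 + Y\right)$ ($c{\left(Y \right)} = \left(-3 + Y\right) 2 Y = 2 Y \left(-3 + Y\right)$)
$r = -3$ ($r = 0 - 3 = -3$)
$F{\left(b,S \right)} = 18 S b$ ($F{\left(b,S \right)} = S b \left(\left(-6\right) \left(-3\right)\right) = S b 18 = 18 S b$)
$I{\left(Z \right)} = \frac{13}{17}$ ($I{\left(Z \right)} = 26 \cdot \frac{1}{34} = \frac{13}{17}$)
$I{\left(F{\left(c{\left(5 \right)},r \right)} \right)} - 1291 = \frac{13}{17} - 1291 = - \frac{21934}{17}$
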